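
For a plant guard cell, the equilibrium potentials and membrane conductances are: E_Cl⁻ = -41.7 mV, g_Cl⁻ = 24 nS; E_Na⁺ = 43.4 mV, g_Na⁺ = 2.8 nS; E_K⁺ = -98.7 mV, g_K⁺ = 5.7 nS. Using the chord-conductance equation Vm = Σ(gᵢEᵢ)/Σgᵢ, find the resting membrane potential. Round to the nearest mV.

Σ gᵢEᵢ = 24·(-41.7) + 2.8·(43.4) + 5.7·(-98.7) = -1441.87
Σ gᵢ = 24 + 2.8 + 5.7 = 32.5
Vm = -1441.87 / 32.5 = -44.37 mV

-44 mV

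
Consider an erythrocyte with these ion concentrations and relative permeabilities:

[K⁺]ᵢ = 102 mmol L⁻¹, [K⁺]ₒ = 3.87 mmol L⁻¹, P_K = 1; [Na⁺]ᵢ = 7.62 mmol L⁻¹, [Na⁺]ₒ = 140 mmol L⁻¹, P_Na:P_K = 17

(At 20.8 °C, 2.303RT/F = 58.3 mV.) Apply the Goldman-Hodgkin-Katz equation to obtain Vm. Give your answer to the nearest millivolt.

59 mV

Vm = 58.3 · log₁₀[(Σ P·[cation]ₒ + Σ P·[anion]ᵢ) / (Σ P·[cation]ᵢ + Σ P·[anion]ₒ)]
Numerator = 1×3.87 + 17×140 = 2384
Denominator = 1×102 + 17×7.62 = 231.5
Vm = 58.3 · log₁₀(10.296) = 58.3 × (1.0127) = 59.04 mV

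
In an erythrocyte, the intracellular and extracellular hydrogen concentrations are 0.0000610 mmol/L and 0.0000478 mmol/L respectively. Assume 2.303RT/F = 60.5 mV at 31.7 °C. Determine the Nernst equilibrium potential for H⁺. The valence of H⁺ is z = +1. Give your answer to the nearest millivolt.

E = (60.5/z) · log₁₀([H⁺]_out/[H⁺]_in) with z = +1.
= (60.5/1) · log₁₀(0.0000478/0.0000610) = 60.50 · log₁₀(0.7836)
= 60.50 · (-0.1059) = -6.41 mV

-6 mV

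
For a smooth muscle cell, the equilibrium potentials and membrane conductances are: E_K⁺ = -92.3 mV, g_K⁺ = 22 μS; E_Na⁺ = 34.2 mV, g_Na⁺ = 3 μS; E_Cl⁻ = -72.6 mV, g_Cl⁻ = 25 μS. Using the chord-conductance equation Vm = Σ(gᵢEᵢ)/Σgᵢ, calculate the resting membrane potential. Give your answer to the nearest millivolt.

-75 mV

Σ gᵢEᵢ = 22·(-92.3) + 3·(34.2) + 25·(-72.6) = -3743.00
Σ gᵢ = 22 + 3 + 25 = 50
Vm = -3743.00 / 50 = -74.86 mV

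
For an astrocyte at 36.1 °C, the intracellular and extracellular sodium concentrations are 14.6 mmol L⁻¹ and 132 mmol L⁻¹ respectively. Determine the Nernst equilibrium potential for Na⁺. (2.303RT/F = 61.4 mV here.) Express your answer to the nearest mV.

E = (61.4/z) · log₁₀([Na⁺]_out/[Na⁺]_in) with z = +1.
= (61.4/1) · log₁₀(132/14.6) = 61.40 · log₁₀(9.041)
= 61.40 · (0.9562) = 58.71 mV

59 mV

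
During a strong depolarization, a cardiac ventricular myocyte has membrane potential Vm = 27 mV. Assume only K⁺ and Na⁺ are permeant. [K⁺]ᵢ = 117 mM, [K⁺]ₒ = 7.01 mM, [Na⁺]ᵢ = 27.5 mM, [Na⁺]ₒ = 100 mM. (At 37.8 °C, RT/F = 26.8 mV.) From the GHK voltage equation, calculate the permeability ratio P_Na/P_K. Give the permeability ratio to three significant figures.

Let α = P_Na/P_K. GHK: Vm = 26.8·ln[(Kₒ + α·Naₒ)/(Kᵢ + α·Naᵢ)].
e^(Vm/26.8) = e^(27.0/26.8) = 2.7386
So 2.7386·(Kᵢ + α·Naᵢ) = Kₒ + α·Naₒ → α = (2.7386·117.0 − 7.01) / (100.0 − 2.7386·27.5)
α = (320.4 − 7.01) / (100.0 − 75.31) = 313.4/24.69 = 12.7

12.7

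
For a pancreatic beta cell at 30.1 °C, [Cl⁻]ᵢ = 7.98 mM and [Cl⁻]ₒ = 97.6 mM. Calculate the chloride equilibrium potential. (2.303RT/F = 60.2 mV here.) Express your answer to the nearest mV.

E = (60.2/z) · log₁₀([Cl⁻]_out/[Cl⁻]_in) with z = -1.
For an anion, dividing by z = -1 reverses the sign.
= (60.2/-1) · log₁₀(97.6/7.98) = -60.20 · log₁₀(12.23)
= -60.20 · (1.0874) = -65.46 mV

-65 mV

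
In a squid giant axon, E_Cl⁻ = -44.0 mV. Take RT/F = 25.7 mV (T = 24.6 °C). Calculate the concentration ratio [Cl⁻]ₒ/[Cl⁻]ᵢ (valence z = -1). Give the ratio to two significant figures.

5.5

ln([out]/[in]) = E·z/(25.7) = -44.0 × -1 / 25.7 = 1.7121
[out]/[in] = e^(1.7121) = 5.54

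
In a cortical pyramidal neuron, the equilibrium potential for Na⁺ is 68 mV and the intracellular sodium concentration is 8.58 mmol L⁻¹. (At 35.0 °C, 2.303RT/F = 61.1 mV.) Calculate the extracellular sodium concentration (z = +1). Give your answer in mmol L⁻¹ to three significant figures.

Nernst: E = (61.1/1) · log₁₀([out]/[in]), so log₁₀([out]/[in]) = 68.0 × 1 / 61.1 = 1.1129.
[out]/[in] = 10^(1.1129) = 12.97.
[out] = 12.97 × 8.58 = 111.3 mmol L⁻¹.

111 mmol L⁻¹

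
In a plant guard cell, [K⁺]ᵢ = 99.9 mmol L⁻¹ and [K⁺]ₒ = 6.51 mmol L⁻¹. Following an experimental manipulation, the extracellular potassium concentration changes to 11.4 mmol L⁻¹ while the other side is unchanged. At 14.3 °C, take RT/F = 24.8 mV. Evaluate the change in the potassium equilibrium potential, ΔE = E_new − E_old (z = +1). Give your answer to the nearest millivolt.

14 mV

E_old = (24.8/1)·ln(6.51/99.9) = -67.72 mV
E_new = (24.8/1)·ln(11.4/99.9) = -53.83 mV
ΔE = -53.83 − (-67.72) = 13.89 mV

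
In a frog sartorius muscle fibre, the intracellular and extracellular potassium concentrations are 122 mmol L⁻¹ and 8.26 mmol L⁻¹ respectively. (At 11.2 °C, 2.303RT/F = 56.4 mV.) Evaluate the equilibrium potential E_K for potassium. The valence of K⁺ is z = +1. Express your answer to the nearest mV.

E = (56.4/z) · log₁₀([K⁺]_out/[K⁺]_in) with z = +1.
= (56.4/1) · log₁₀(8.26/122) = 56.40 · log₁₀(0.0677)
= 56.40 · (-1.1694) = -65.95 mV

-66 mV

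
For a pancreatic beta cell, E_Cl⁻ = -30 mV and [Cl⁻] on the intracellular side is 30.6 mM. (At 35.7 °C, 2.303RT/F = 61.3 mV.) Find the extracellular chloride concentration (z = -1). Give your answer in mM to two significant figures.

94 mM

Nernst: E = (61.3/-1) · log₁₀([out]/[in]), so log₁₀([out]/[in]) = -30.0 × -1 / 61.3 = 0.4894.
[out]/[in] = 10^(0.4894) = 3.086.
[out] = 3.086 × 30.6 = 94.43 mM.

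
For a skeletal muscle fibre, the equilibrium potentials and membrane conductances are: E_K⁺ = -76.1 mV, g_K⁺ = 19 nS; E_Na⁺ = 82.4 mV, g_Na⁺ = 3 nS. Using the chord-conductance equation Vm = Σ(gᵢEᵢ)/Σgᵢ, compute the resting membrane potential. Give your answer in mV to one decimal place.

-54.5 mV

Σ gᵢEᵢ = 19·(-76.1) + 3·(82.4) = -1198.70
Σ gᵢ = 19 + 3 = 22
Vm = -1198.70 / 22 = -54.49 mV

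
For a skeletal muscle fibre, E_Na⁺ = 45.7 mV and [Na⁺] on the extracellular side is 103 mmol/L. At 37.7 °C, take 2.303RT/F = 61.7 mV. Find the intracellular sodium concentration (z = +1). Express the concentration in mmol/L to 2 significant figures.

Nernst: E = (61.7/1) · log₁₀([out]/[in]), so log₁₀([out]/[in]) = 45.7 × 1 / 61.7 = 0.7407.
[out]/[in] = 10^(0.7407) = 5.504.
[in] = 103 / 5.504 = 18.71 mmol/L.

19 mmol/L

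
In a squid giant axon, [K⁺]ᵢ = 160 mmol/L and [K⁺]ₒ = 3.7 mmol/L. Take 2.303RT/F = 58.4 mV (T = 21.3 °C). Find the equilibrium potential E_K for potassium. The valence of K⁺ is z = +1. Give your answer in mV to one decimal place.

E = (58.4/z) · log₁₀([K⁺]_out/[K⁺]_in) with z = +1.
= (58.4/1) · log₁₀(3.7/160) = 58.40 · log₁₀(0.02312)
= 58.40 · (-1.6359) = -95.54 mV

-95.5 mV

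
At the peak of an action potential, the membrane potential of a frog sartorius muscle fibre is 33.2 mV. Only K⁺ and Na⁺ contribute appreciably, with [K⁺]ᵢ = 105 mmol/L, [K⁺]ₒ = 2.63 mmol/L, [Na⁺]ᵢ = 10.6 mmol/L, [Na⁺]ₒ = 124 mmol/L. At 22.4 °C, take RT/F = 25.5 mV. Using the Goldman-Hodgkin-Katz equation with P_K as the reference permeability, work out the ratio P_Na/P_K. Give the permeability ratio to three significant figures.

Let α = P_Na/P_K. GHK: Vm = 25.5·ln[(Kₒ + α·Naₒ)/(Kᵢ + α·Naᵢ)].
e^(Vm/25.5) = e^(33.2/25.5) = 3.6765
So 3.6765·(Kᵢ + α·Naᵢ) = Kₒ + α·Naₒ → α = (3.6765·105.0 − 2.63) / (124.0 − 3.6765·10.6)
α = (386 − 2.63) / (124.0 − 38.97) = 383.4/85.03 = 4.509

4.51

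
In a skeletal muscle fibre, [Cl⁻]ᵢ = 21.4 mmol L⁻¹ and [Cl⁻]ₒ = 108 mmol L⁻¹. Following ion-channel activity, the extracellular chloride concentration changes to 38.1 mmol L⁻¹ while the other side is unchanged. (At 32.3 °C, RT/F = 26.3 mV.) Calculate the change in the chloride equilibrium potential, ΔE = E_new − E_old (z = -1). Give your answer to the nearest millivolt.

E_old = (26.3/-1)·ln(108/21.4) = -42.57 mV
E_new = (26.3/-1)·ln(38.1/21.4) = -15.17 mV
ΔE = -15.17 − (-42.57) = 27.40 mV

27 mV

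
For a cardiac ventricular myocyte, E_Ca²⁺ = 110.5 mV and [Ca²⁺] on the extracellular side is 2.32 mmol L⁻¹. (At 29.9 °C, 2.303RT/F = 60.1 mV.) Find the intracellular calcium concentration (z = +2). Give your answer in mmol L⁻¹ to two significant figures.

0.00049 mmol L⁻¹

Nernst: E = (60.1/2) · log₁₀([out]/[in]), so log₁₀([out]/[in]) = 110.5 × 2 / 60.1 = 3.6772.
[out]/[in] = 10^(3.6772) = 4756.
[in] = 2.32 / 4756 = 0.0004878 mmol L⁻¹.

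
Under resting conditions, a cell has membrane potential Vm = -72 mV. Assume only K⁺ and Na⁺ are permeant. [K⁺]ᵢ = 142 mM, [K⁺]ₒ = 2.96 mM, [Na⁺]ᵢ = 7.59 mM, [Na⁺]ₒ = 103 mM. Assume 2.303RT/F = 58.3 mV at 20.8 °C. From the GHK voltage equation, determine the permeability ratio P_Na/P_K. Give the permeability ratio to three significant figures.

0.0517

Let α = P_Na/P_K. GHK: Vm = 58.3·log₁₀[(Kₒ + α·Naₒ)/(Kᵢ + α·Naᵢ)].
10^(Vm/58.3) = 10^(-72.0/58.3) = 0.058211
So 0.058211·(Kᵢ + α·Naᵢ) = Kₒ + α·Naₒ → α = (0.058211·142.0 − 2.96) / (103.0 − 0.058211·7.59)
α = (8.266 − 2.96) / (103.0 − 0.4418) = 5.306/102.6 = 0.05174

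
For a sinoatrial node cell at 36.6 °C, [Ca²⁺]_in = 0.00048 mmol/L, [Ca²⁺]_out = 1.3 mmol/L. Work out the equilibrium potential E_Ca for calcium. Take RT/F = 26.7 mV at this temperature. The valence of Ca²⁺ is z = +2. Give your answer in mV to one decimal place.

E = (26.7/z) · ln([Ca²⁺]_out/[Ca²⁺]_in) with z = +2.
= (26.7/2) · ln(1.3/0.00048) = 13.35 · ln(2708)
= 13.35 · (7.9041) = 105.52 mV

105.5 mV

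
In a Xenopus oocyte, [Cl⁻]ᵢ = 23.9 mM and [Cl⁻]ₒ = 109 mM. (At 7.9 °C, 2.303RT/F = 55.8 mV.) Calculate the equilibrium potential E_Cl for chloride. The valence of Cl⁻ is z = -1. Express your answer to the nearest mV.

E = (55.8/z) · log₁₀([Cl⁻]_out/[Cl⁻]_in) with z = -1.
For an anion, dividing by z = -1 reverses the sign.
= (55.8/-1) · log₁₀(109/23.9) = -55.80 · log₁₀(4.561)
= -55.80 · (0.6590) = -36.77 mV

-37 mV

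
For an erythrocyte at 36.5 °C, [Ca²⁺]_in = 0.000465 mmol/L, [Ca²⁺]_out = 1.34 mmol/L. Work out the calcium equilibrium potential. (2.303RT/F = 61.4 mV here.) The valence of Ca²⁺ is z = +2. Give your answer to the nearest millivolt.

106 mV

E = (61.4/z) · log₁₀([Ca²⁺]_out/[Ca²⁺]_in) with z = +2.
= (61.4/2) · log₁₀(1.34/0.000465) = 30.70 · log₁₀(2882)
= 30.70 · (3.4597) = 106.21 mV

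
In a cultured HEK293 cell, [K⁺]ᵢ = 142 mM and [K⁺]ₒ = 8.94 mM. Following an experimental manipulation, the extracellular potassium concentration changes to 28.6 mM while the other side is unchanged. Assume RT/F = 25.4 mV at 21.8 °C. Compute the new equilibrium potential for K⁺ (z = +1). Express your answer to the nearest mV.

After the shift: [K⁺]_out = 28.6, [K⁺]_in = 142 mM.
E_new = (25.4/1)·ln(28.6/142) = 25.40 · (-1.6024) = -40.70 mV

-41 mV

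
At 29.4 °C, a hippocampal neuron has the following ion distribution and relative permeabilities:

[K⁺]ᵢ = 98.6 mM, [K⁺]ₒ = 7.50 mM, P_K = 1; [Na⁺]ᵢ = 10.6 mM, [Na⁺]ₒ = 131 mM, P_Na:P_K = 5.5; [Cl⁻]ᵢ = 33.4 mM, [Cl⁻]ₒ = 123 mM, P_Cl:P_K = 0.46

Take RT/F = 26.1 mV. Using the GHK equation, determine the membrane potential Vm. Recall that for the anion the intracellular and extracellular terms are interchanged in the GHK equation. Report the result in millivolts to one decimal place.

32.6 mV

Vm = 26.1 · ln[(Σ P·[cation]ₒ + Σ P·[anion]ᵢ) / (Σ P·[cation]ᵢ + Σ P·[anion]ₒ)]
Numerator = 1×7.50 + 5.5×131 + 0.46×33.4 = 743.4
Denominator = 1×98.6 + 5.5×10.6 + 0.46×123 = 213.5
Vm = 26.1 · ln(3.4821) = 26.1 × (1.2476) = 32.56 mV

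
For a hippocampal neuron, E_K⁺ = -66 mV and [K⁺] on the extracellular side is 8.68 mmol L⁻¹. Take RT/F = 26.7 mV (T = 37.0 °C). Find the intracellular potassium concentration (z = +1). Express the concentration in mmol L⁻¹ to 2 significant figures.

Nernst: E = (26.7/1) · ln([out]/[in]), so ln([out]/[in]) = -66.0 × 1 / 26.7 = -2.4719.
[out]/[in] = e^(-2.4719) = 0.08442.
[in] = 8.68 / 0.08442 = 102.8 mmol L⁻¹.

100 mmol L⁻¹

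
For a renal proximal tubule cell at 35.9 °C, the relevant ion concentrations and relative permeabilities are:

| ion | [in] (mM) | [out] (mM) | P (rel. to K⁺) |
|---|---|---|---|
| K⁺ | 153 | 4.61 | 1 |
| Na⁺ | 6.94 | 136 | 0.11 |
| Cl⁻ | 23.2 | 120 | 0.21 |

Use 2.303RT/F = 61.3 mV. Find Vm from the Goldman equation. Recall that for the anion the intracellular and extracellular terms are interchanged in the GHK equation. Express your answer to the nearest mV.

Vm = 61.3 · log₁₀[(Σ P·[cation]ₒ + Σ P·[anion]ᵢ) / (Σ P·[cation]ᵢ + Σ P·[anion]ₒ)]
Numerator = 1×4.61 + 0.11×136 + 0.21×23.2 = 24.44
Denominator = 1×153 + 0.11×6.94 + 0.21×120 = 179
Vm = 61.3 · log₁₀(0.13658) = 61.3 × (-0.8646) = -53.00 mV

-53 mV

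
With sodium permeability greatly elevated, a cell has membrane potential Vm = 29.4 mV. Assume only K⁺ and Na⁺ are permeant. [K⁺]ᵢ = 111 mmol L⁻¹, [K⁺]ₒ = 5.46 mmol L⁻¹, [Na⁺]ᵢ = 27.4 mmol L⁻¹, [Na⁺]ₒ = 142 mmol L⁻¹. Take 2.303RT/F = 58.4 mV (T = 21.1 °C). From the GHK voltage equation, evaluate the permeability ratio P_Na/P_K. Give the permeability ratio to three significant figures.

Let α = P_Na/P_K. GHK: Vm = 58.4·log₁₀[(Kₒ + α·Naₒ)/(Kᵢ + α·Naᵢ)].
10^(Vm/58.4) = 10^(29.4/58.4) = 3.1873
So 3.1873·(Kᵢ + α·Naᵢ) = Kₒ + α·Naₒ → α = (3.1873·111.0 − 5.46) / (142.0 − 3.1873·27.4)
α = (353.8 − 5.46) / (142.0 − 87.33) = 348.3/54.67 = 6.372

6.37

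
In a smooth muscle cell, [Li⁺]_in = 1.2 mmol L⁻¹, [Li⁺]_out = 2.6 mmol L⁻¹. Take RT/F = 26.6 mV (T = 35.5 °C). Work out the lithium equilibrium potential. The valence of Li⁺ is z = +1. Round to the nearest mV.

21 mV

E = (26.6/z) · ln([Li⁺]_out/[Li⁺]_in) with z = +1.
= (26.6/1) · ln(2.6/1.2) = 26.60 · ln(2.167)
= 26.60 · (0.7732) = 20.57 mV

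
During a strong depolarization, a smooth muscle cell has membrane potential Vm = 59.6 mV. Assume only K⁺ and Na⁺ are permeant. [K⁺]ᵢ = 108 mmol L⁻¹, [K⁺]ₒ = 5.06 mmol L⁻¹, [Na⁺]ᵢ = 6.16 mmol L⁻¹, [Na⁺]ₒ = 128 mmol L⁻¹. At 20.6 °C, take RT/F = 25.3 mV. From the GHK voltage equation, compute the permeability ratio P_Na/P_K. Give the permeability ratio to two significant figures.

Let α = P_Na/P_K. GHK: Vm = 25.3·ln[(Kₒ + α·Naₒ)/(Kᵢ + α·Naᵢ)].
e^(Vm/25.3) = e^(59.6/25.3) = 10.546
So 10.546·(Kᵢ + α·Naᵢ) = Kₒ + α·Naₒ → α = (10.546·108.0 − 5.06) / (128.0 − 10.546·6.16)
α = (1139 − 5.06) / (128.0 − 64.96) = 1134/63.04 = 17.99

18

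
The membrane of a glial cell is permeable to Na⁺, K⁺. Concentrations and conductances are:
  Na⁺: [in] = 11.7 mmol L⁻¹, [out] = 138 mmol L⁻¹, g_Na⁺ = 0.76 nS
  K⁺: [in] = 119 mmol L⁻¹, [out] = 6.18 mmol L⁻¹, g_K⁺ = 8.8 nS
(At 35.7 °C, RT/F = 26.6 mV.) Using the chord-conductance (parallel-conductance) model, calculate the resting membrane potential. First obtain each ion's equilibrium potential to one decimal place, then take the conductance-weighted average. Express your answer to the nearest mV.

E_Na⁺ = (26.6/1)·ln(138/11.7) = 65.6 mV
E_K⁺ = (26.6/1)·ln(6.18/119) = -78.7 mV
Vm = (Σ gᵢEᵢ)/(Σ gᵢ) = (0.76·65.6 + 8.8·-78.7) / (0.76 + 8.8)
= -642.70 / 9.56 = -67.23 mV

-67 mV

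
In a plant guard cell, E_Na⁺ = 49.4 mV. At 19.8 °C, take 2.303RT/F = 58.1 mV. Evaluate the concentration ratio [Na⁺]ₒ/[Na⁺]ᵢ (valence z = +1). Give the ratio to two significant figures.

log₁₀([out]/[in]) = E·z/(58.1) = 49.4 × 1 / 58.1 = 0.8503
[out]/[in] = 10^(0.8503) = 7.084

7.1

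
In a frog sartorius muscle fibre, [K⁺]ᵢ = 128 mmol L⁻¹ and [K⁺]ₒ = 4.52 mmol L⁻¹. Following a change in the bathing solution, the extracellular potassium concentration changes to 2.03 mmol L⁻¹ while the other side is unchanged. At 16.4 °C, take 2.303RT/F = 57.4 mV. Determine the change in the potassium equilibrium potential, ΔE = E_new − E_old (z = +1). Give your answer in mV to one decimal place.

-20.0 mV

E_old = (57.4/1)·log₁₀(4.52/128) = -83.35 mV
E_new = (57.4/1)·log₁₀(2.03/128) = -103.30 mV
ΔE = -103.30 − (-83.35) = -19.95 mV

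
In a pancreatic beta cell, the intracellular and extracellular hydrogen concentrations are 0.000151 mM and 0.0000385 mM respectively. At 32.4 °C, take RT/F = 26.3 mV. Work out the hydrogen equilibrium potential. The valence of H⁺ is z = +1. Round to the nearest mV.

E = (26.3/z) · ln([H⁺]_out/[H⁺]_in) with z = +1.
= (26.3/1) · ln(0.0000385/0.000151) = 26.30 · ln(0.255)
= 26.30 · (-1.3666) = -35.94 mV

-36 mV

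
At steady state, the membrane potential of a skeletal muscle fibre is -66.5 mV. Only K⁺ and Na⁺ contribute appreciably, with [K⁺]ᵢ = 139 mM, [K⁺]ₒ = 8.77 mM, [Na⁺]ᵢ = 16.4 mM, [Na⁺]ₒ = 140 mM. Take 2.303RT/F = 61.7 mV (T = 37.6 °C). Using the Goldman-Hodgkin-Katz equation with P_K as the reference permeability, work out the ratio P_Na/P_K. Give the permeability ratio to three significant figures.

0.0206

Let α = P_Na/P_K. GHK: Vm = 61.7·log₁₀[(Kₒ + α·Naₒ)/(Kᵢ + α·Naᵢ)].
10^(Vm/61.7) = 10^(-66.5/61.7) = 0.0836
So 0.0836·(Kᵢ + α·Naᵢ) = Kₒ + α·Naₒ → α = (0.0836·139.0 − 8.77) / (140.0 − 0.0836·16.4)
α = (11.62 − 8.77) / (140.0 − 1.371) = 2.85/138.6 = 0.02056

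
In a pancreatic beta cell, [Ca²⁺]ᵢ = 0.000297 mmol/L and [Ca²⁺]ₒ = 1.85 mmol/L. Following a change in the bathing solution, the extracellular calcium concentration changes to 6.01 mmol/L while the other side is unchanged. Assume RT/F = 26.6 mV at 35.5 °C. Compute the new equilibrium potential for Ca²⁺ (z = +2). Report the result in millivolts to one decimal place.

131.9 mV

After the shift: [Ca²⁺]_out = 6.01, [Ca²⁺]_in = 0.000297 mmol/L.
E_new = (26.6/2)·ln(6.01/0.000297) = 13.30 · (9.9152) = 131.87 mV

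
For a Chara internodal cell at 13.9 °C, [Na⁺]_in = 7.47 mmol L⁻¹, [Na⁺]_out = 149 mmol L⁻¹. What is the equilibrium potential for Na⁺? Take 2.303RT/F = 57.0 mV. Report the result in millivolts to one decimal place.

74.1 mV

E = (57.0/z) · log₁₀([Na⁺]_out/[Na⁺]_in) with z = +1.
= (57.0/1) · log₁₀(149/7.47) = 57.00 · log₁₀(19.95)
= 57.00 · (1.2999) = 74.09 mV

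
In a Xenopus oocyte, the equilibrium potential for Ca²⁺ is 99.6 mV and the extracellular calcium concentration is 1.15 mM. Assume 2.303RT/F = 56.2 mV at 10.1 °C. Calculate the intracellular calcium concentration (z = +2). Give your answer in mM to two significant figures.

0.00033 mM

Nernst: E = (56.2/2) · log₁₀([out]/[in]), so log₁₀([out]/[in]) = 99.6 × 2 / 56.2 = 3.5445.
[out]/[in] = 10^(3.5445) = 3503.
[in] = 1.15 / 3503 = 0.0003283 mM.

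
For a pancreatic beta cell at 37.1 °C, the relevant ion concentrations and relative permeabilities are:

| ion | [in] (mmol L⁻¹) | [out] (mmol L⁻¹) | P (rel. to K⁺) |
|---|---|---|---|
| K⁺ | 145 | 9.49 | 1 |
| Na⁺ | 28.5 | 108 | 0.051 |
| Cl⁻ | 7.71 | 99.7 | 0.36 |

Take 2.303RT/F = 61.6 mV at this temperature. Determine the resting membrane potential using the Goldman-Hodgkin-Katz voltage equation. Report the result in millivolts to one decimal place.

-62.3 mV

Vm = 61.6 · log₁₀[(Σ P·[cation]ₒ + Σ P·[anion]ᵢ) / (Σ P·[cation]ᵢ + Σ P·[anion]ₒ)]
Numerator = 1×9.49 + 0.051×108 + 0.36×7.71 = 17.77
Denominator = 1×145 + 0.051×28.5 + 0.36×99.7 = 182.3
Vm = 61.6 · log₁₀(0.097472) = 61.6 × (-1.0111) = -62.28 mV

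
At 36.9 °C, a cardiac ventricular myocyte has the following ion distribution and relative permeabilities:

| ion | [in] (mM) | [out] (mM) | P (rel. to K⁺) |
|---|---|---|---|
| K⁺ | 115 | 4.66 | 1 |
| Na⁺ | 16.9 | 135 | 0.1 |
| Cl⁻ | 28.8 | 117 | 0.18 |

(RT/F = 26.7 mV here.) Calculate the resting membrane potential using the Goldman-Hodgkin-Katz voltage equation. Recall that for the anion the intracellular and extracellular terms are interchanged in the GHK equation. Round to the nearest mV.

Vm = 26.7 · ln[(Σ P·[cation]ₒ + Σ P·[anion]ᵢ) / (Σ P·[cation]ᵢ + Σ P·[anion]ₒ)]
Numerator = 1×4.66 + 0.1×135 + 0.18×28.8 = 23.34
Denominator = 1×115 + 0.1×16.9 + 0.18×117 = 137.8
Vm = 26.7 · ln(0.16947) = 26.7 × (-1.7751) = -47.40 mV

-47 mV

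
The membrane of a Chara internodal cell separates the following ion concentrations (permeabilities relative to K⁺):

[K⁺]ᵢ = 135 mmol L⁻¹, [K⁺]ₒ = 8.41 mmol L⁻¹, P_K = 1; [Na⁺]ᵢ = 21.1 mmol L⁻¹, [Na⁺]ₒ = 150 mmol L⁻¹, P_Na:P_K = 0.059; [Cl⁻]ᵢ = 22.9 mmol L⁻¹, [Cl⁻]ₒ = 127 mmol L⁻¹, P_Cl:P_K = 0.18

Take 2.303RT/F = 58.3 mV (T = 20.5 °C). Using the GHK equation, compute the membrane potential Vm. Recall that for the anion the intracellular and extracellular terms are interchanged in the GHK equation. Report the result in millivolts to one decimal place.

Vm = 58.3 · log₁₀[(Σ P·[cation]ₒ + Σ P·[anion]ᵢ) / (Σ P·[cation]ᵢ + Σ P·[anion]ₒ)]
Numerator = 1×8.41 + 0.059×150 + 0.18×22.9 = 21.38
Denominator = 1×135 + 0.059×21.1 + 0.18×127 = 159.1
Vm = 58.3 · log₁₀(0.13439) = 58.3 × (-0.8716) = -50.82 mV

-50.8 mV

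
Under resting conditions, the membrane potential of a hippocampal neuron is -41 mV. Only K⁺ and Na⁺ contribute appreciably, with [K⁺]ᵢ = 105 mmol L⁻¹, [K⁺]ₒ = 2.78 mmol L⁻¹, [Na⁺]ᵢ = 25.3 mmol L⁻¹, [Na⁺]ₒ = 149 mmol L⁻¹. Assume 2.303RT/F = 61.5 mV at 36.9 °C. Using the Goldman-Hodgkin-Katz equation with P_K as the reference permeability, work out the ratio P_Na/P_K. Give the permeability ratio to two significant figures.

Let α = P_Na/P_K. GHK: Vm = 61.5·log₁₀[(Kₒ + α·Naₒ)/(Kᵢ + α·Naᵢ)].
10^(Vm/61.5) = 10^(-41.0/61.5) = 0.21544
So 0.21544·(Kᵢ + α·Naᵢ) = Kₒ + α·Naₒ → α = (0.21544·105.0 − 2.78) / (149.0 − 0.21544·25.3)
α = (22.62 − 2.78) / (149.0 − 5.451) = 19.84/143.5 = 0.1382

0.14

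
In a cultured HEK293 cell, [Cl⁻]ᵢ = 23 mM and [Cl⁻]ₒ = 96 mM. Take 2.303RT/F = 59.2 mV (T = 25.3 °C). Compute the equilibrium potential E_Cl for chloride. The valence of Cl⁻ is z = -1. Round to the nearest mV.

E = (59.2/z) · log₁₀([Cl⁻]_out/[Cl⁻]_in) with z = -1.
For an anion, dividing by z = -1 reverses the sign.
= (59.2/-1) · log₁₀(96/23) = -59.20 · log₁₀(4.174)
= -59.20 · (0.6205) = -36.74 mV

-37 mV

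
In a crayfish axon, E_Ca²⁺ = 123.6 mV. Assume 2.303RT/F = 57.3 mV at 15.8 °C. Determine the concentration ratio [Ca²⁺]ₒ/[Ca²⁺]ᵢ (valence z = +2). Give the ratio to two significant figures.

21000

log₁₀([out]/[in]) = E·z/(57.3) = 123.6 × 2 / 57.3 = 4.3141
[out]/[in] = 10^(4.3141) = 2.061e+04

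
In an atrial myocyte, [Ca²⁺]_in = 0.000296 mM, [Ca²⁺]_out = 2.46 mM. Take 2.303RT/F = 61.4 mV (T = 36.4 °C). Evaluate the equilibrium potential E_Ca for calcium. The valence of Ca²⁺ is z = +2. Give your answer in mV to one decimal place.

E = (61.4/z) · log₁₀([Ca²⁺]_out/[Ca²⁺]_in) with z = +2.
= (61.4/2) · log₁₀(2.46/0.000296) = 30.70 · log₁₀(8311)
= 30.70 · (3.9196) = 120.33 mV

120.3 mV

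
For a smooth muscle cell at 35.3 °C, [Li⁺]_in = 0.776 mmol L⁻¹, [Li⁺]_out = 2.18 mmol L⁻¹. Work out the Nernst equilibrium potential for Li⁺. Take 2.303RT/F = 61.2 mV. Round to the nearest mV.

27 mV

E = (61.2/z) · log₁₀([Li⁺]_out/[Li⁺]_in) with z = +1.
= (61.2/1) · log₁₀(2.18/0.776) = 61.20 · log₁₀(2.809)
= 61.20 · (0.4486) = 27.45 mV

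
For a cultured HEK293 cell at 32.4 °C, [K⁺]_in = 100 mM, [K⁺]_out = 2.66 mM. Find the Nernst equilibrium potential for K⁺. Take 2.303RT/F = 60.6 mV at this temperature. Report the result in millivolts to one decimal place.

-95.5 mV

E = (60.6/z) · log₁₀([K⁺]_out/[K⁺]_in) with z = +1.
= (60.6/1) · log₁₀(2.66/100) = 60.60 · log₁₀(0.0266)
= 60.60 · (-1.5751) = -95.45 mV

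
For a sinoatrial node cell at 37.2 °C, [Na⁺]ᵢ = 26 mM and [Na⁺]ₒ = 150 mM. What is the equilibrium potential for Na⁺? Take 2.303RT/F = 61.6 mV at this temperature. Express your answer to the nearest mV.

47 mV

E = (61.6/z) · log₁₀([Na⁺]_out/[Na⁺]_in) with z = +1.
= (61.6/1) · log₁₀(150/26) = 61.60 · log₁₀(5.769)
= 61.60 · (0.7611) = 46.88 mV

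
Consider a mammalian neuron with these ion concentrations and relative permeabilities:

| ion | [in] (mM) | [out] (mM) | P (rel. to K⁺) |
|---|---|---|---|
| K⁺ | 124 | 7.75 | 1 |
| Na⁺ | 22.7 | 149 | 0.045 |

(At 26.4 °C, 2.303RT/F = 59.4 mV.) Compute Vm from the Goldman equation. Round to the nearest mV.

-56 mV

Vm = 59.4 · log₁₀[(Σ P·[cation]ₒ + Σ P·[anion]ᵢ) / (Σ P·[cation]ᵢ + Σ P·[anion]ₒ)]
Numerator = 1×7.75 + 0.045×149 = 14.46
Denominator = 1×124 + 0.045×22.7 = 125
Vm = 59.4 · log₁₀(0.11562) = 59.4 × (-0.9370) = -55.66 mV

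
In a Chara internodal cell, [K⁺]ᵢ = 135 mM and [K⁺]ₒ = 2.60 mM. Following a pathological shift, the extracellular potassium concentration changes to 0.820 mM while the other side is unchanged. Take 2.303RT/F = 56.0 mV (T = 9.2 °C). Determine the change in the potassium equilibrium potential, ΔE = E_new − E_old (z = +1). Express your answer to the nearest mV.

-28 mV

E_old = (56.0/1)·log₁₀(2.60/135) = -96.06 mV
E_new = (56.0/1)·log₁₀(0.820/135) = -124.13 mV
ΔE = -124.13 − (-96.06) = -28.06 mV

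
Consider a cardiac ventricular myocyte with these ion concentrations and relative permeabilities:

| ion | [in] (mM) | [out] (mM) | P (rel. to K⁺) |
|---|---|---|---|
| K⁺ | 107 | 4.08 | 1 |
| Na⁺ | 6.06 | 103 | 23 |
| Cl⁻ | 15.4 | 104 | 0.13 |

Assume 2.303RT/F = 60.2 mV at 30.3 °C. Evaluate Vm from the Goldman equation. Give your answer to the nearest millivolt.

Vm = 60.2 · log₁₀[(Σ P·[cation]ₒ + Σ P·[anion]ᵢ) / (Σ P·[cation]ᵢ + Σ P·[anion]ₒ)]
Numerator = 1×4.08 + 23×103 + 0.13×15.4 = 2375
Denominator = 1×107 + 23×6.06 + 0.13×104 = 259.9
Vm = 60.2 · log₁₀(9.1384) = 60.2 × (0.9609) = 57.84 mV

58 mV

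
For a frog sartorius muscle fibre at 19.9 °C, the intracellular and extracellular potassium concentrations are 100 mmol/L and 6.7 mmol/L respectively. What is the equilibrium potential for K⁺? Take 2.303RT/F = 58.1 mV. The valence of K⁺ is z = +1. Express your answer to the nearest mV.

E = (58.1/z) · log₁₀([K⁺]_out/[K⁺]_in) with z = +1.
= (58.1/1) · log₁₀(6.7/100) = 58.10 · log₁₀(0.067)
= 58.10 · (-1.1739) = -68.21 mV

-68 mV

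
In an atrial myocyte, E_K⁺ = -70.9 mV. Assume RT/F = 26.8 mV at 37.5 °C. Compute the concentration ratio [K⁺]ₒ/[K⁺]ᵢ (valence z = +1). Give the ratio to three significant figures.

0.0710

ln([out]/[in]) = E·z/(26.8) = -70.9 × 1 / 26.8 = -2.6455
[out]/[in] = e^(-2.6455) = 0.07097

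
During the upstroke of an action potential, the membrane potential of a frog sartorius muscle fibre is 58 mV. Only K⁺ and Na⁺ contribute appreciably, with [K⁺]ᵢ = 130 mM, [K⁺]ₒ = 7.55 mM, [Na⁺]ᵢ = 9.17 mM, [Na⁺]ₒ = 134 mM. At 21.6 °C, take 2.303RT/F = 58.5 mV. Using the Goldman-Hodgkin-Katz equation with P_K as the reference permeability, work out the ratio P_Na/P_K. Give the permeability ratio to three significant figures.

Let α = P_Na/P_K. GHK: Vm = 58.5·log₁₀[(Kₒ + α·Naₒ)/(Kᵢ + α·Naᵢ)].
10^(Vm/58.5) = 10^(58.0/58.5) = 9.8051
So 9.8051·(Kᵢ + α·Naᵢ) = Kₒ + α·Naₒ → α = (9.8051·130.0 − 7.55) / (134.0 − 9.8051·9.17)
α = (1275 − 7.55) / (134.0 − 89.91) = 1267/44.09 = 28.74

28.7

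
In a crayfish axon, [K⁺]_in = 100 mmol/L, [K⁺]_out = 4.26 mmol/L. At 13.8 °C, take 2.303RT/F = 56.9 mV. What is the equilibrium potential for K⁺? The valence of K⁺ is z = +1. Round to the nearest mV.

-78 mV

E = (56.9/z) · log₁₀([K⁺]_out/[K⁺]_in) with z = +1.
= (56.9/1) · log₁₀(4.26/100) = 56.90 · log₁₀(0.0426)
= 56.90 · (-1.3706) = -77.99 mV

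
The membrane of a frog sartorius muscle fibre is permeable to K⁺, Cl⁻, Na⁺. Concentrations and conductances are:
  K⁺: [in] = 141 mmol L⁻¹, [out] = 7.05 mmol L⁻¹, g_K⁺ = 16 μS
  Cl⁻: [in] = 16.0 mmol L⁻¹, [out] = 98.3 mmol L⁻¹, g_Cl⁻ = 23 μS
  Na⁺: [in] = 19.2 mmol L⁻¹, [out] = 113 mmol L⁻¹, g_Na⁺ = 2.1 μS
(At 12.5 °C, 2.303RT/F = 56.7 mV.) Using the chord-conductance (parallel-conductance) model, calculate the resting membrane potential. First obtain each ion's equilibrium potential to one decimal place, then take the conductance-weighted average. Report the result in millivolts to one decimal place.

-51.5 mV

E_K⁺ = (56.7/1)·log₁₀(7.05/141) = -73.8 mV
E_Cl⁻ = (56.7/-1)·log₁₀(98.3/16.0) = -44.7 mV
E_Na⁺ = (56.7/1)·log₁₀(113/19.2) = 43.6 mV
Vm = (Σ gᵢEᵢ)/(Σ gᵢ) = (16·-73.8 + 23·-44.7 + 2.1·43.6) / (16 + 23 + 2.1)
= -2117.34 / 41.1 = -51.52 mV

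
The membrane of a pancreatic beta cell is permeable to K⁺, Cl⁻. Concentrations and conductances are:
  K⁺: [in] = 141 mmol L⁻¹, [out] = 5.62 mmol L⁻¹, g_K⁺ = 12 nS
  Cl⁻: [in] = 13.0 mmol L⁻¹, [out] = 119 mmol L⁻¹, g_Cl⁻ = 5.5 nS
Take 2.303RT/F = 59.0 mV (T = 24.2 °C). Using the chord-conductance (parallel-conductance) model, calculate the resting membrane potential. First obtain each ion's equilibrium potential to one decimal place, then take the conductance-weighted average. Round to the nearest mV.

-74 mV

E_K⁺ = (59.0/1)·log₁₀(5.62/141) = -82.6 mV
E_Cl⁻ = (59.0/-1)·log₁₀(119/13.0) = -56.7 mV
Vm = (Σ gᵢEᵢ)/(Σ gᵢ) = (12·-82.6 + 5.5·-56.7) / (12 + 5.5)
= -1303.05 / 17.5 = -74.46 mV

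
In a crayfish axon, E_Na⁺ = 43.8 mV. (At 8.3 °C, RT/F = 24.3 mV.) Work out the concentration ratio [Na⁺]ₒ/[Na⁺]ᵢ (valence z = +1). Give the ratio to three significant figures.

ln([out]/[in]) = E·z/(24.3) = 43.8 × 1 / 24.3 = 1.8025
[out]/[in] = e^(1.8025) = 6.065

6.06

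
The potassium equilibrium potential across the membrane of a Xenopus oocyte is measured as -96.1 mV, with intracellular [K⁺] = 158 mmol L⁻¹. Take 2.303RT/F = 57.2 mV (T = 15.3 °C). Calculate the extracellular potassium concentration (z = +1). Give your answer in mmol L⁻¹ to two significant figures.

3.3 mmol L⁻¹

Nernst: E = (57.2/1) · log₁₀([out]/[in]), so log₁₀([out]/[in]) = -96.1 × 1 / 57.2 = -1.6801.
[out]/[in] = 10^(-1.6801) = 0.02089.
[out] = 0.02089 × 158 = 3.301 mmol L⁻¹.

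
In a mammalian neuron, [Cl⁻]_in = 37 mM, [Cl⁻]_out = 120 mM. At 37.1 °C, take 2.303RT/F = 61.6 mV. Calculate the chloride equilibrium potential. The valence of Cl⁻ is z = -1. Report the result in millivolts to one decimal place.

E = (61.6/z) · log₁₀([Cl⁻]_out/[Cl⁻]_in) with z = -1.
For an anion, dividing by z = -1 reverses the sign.
= (61.6/-1) · log₁₀(120/37) = -61.60 · log₁₀(3.243)
= -61.60 · (0.5110) = -31.48 mV

-31.5 mV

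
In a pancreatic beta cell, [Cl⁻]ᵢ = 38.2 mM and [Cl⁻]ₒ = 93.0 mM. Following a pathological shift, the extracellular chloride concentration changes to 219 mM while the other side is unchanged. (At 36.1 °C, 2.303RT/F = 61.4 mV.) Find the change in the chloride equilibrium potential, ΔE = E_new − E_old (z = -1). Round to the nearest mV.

-23 mV

E_old = (61.4/-1)·log₁₀(93.0/38.2) = -23.73 mV
E_new = (61.4/-1)·log₁₀(219/38.2) = -46.56 mV
ΔE = -46.56 − (-23.73) = -22.84 mV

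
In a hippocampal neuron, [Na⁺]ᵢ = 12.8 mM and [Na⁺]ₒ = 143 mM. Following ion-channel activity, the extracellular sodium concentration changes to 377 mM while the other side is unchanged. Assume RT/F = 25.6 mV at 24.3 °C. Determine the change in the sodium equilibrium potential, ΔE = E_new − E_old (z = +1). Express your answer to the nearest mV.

25 mV

E_old = (25.6/1)·ln(143/12.8) = 61.78 mV
E_new = (25.6/1)·ln(377/12.8) = 86.60 mV
ΔE = 86.60 − (61.78) = 24.82 mV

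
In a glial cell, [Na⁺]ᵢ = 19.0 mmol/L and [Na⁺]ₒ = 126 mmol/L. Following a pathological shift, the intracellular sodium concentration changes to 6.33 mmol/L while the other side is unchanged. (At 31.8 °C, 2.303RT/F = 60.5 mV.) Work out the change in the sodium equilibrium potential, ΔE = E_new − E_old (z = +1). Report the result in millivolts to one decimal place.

28.9 mV

E_old = (60.5/1)·log₁₀(126/19.0) = 49.71 mV
E_new = (60.5/1)·log₁₀(126/6.33) = 78.59 mV
ΔE = 78.59 − (49.71) = 28.88 mV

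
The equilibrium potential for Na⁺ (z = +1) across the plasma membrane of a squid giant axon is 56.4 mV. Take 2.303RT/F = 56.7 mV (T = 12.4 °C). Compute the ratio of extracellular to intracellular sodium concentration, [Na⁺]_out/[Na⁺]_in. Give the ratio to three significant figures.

log₁₀([out]/[in]) = E·z/(56.7) = 56.4 × 1 / 56.7 = 0.9947
[out]/[in] = 10^(0.9947) = 9.879

9.88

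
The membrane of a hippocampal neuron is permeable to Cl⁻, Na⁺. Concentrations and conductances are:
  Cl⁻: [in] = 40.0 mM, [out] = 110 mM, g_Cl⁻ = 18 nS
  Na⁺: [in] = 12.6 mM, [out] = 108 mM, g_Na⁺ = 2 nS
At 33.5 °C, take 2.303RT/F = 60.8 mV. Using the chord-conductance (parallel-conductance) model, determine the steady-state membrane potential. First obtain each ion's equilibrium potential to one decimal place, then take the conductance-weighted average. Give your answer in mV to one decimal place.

E_Cl⁻ = (60.8/-1)·log₁₀(110/40.0) = -26.7 mV
E_Na⁺ = (60.8/1)·log₁₀(108/12.6) = 56.7 mV
Vm = (Σ gᵢEᵢ)/(Σ gᵢ) = (18·-26.7 + 2·56.7) / (18 + 2)
= -367.20 / 20 = -18.36 mV

-18.4 mV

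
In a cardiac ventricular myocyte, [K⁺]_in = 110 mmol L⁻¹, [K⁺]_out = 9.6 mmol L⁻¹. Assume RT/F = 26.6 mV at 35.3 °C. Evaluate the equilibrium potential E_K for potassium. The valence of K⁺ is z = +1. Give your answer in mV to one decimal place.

E = (26.6/z) · ln([K⁺]_out/[K⁺]_in) with z = +1.
= (26.6/1) · ln(9.6/110) = 26.60 · ln(0.08727)
= 26.60 · (-2.4387) = -64.87 mV

-64.9 mV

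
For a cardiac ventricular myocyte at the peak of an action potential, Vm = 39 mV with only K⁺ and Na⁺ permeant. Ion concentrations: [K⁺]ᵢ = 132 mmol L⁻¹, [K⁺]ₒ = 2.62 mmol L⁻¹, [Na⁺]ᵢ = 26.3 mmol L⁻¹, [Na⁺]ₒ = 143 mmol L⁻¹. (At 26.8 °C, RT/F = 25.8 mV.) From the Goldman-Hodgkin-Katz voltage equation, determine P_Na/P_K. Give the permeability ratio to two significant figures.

25

Let α = P_Na/P_K. GHK: Vm = 25.8·ln[(Kₒ + α·Naₒ)/(Kᵢ + α·Naᵢ)].
e^(Vm/25.8) = e^(39.0/25.8) = 4.5341
So 4.5341·(Kᵢ + α·Naᵢ) = Kₒ + α·Naₒ → α = (4.5341·132.0 − 2.62) / (143.0 − 4.5341·26.3)
α = (598.5 − 2.62) / (143.0 − 119.2) = 595.9/23.75 = 25.09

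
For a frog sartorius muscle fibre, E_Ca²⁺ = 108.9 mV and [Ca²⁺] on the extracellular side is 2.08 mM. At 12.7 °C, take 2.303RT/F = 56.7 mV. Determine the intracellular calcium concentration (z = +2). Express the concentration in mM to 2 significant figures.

0.00030 mM

Nernst: E = (56.7/2) · log₁₀([out]/[in]), so log₁₀([out]/[in]) = 108.9 × 2 / 56.7 = 3.8413.
[out]/[in] = 10^(3.8413) = 6939.
[in] = 2.08 / 6939 = 0.0002998 mM.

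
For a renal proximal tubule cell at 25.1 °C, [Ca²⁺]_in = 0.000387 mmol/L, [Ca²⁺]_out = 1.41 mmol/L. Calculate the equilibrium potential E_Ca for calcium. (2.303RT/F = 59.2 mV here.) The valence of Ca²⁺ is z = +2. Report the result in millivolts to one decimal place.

E = (59.2/z) · log₁₀([Ca²⁺]_out/[Ca²⁺]_in) with z = +2.
= (59.2/2) · log₁₀(1.41/0.000387) = 29.60 · log₁₀(3643)
= 29.60 · (3.5615) = 105.42 mV

105.4 mV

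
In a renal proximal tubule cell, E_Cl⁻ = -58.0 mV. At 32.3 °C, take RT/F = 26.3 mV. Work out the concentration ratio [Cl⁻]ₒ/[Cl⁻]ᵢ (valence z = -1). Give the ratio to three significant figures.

ln([out]/[in]) = E·z/(26.3) = -58.0 × -1 / 26.3 = 2.2053
[out]/[in] = e^(2.2053) = 9.073

9.07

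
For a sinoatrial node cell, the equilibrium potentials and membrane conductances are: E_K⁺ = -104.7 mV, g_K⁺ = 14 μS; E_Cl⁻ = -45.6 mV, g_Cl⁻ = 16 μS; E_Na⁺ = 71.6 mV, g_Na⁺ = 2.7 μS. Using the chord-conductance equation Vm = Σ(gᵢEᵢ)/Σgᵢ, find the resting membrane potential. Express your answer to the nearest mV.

Σ gᵢEᵢ = 14·(-104.7) + 16·(-45.6) + 2.7·(71.6) = -2002.08
Σ gᵢ = 14 + 16 + 2.7 = 32.7
Vm = -2002.08 / 32.7 = -61.23 mV

-61 mV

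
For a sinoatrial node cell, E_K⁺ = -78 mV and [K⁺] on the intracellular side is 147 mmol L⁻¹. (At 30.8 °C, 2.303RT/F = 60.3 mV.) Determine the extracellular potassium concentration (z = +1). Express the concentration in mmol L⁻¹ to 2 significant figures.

Nernst: E = (60.3/1) · log₁₀([out]/[in]), so log₁₀([out]/[in]) = -78.0 × 1 / 60.3 = -1.2935.
[out]/[in] = 10^(-1.2935) = 0.05087.
[out] = 0.05087 × 147 = 7.478 mmol L⁻¹.

7.5 mmol L⁻¹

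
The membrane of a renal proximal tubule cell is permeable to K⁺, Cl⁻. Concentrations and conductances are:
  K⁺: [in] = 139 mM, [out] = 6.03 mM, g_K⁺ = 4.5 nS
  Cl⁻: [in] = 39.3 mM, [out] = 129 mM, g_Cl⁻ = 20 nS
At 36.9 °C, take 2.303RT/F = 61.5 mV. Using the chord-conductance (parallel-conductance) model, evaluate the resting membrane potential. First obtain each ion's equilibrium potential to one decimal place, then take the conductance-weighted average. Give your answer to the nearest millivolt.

-41 mV

E_K⁺ = (61.5/1)·log₁₀(6.03/139) = -83.8 mV
E_Cl⁻ = (61.5/-1)·log₁₀(129/39.3) = -31.7 mV
Vm = (Σ gᵢEᵢ)/(Σ gᵢ) = (4.5·-83.8 + 20·-31.7) / (4.5 + 20)
= -1011.10 / 24.5 = -41.27 mV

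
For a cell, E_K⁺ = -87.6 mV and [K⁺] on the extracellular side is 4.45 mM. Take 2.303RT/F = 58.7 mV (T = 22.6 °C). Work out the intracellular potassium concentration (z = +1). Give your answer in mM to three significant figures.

138 mM

Nernst: E = (58.7/1) · log₁₀([out]/[in]), so log₁₀([out]/[in]) = -87.6 × 1 / 58.7 = -1.4923.
[out]/[in] = 10^(-1.4923) = 0.03219.
[in] = 4.45 / 0.03219 = 138.3 mM.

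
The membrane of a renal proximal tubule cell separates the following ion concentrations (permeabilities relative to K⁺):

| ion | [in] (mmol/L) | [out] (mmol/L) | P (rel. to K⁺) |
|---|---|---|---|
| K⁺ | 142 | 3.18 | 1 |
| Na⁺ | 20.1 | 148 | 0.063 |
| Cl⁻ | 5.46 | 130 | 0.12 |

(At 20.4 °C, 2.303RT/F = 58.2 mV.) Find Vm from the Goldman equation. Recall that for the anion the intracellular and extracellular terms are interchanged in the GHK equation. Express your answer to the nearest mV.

Vm = 58.2 · log₁₀[(Σ P·[cation]ₒ + Σ P·[anion]ᵢ) / (Σ P·[cation]ᵢ + Σ P·[anion]ₒ)]
Numerator = 1×3.18 + 0.063×148 + 0.12×5.46 = 13.16
Denominator = 1×142 + 0.063×20.1 + 0.12×130 = 158.9
Vm = 58.2 · log₁₀(0.082832) = 58.2 × (-1.0818) = -62.96 mV

-63 mV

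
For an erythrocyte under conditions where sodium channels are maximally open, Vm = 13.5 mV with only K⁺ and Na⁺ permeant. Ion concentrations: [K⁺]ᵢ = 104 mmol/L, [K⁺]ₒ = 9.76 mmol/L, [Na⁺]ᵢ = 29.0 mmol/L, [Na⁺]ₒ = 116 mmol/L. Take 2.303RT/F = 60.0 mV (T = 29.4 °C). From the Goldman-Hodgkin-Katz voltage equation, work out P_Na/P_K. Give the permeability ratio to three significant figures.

2.45

Let α = P_Na/P_K. GHK: Vm = 60.0·log₁₀[(Kₒ + α·Naₒ)/(Kᵢ + α·Naᵢ)].
10^(Vm/60.0) = 10^(13.5/60.0) = 1.6788
So 1.6788·(Kᵢ + α·Naᵢ) = Kₒ + α·Naₒ → α = (1.6788·104.0 − 9.76) / (116.0 − 1.6788·29.0)
α = (174.6 − 9.76) / (116.0 − 48.69) = 164.8/67.31 = 2.449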